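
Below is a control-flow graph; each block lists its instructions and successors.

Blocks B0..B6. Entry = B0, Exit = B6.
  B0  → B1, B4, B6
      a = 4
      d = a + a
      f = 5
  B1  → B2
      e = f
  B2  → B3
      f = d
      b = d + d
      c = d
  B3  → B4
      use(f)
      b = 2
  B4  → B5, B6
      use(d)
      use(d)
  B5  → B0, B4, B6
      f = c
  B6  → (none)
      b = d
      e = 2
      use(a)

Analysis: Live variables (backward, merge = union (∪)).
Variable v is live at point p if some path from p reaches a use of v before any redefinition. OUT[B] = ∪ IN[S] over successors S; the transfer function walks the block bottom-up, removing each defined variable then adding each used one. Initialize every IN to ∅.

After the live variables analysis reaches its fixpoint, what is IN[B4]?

Fixpoint table:
  B0:   IN={c}   OUT={a, c, d, f}
  B1:   IN={a, d, f}   OUT={a, d}
  B2:   IN={a, d}   OUT={a, c, d, f}
  B3:   IN={a, c, d, f}   OUT={a, c, d}
  B4:   IN={a, c, d}   OUT={a, c, d}
  B5:   IN={a, c, d}   OUT={a, c, d}
  B6:   IN={a, d}   OUT={}

Merge at B4: OUT[B4] = IN[B5] ⊔ IN[B6] = {a, c, d}
Applying B4's transfer function to that OUT value gives IN[B4] (row B4 above).

Answer: {a, c, d}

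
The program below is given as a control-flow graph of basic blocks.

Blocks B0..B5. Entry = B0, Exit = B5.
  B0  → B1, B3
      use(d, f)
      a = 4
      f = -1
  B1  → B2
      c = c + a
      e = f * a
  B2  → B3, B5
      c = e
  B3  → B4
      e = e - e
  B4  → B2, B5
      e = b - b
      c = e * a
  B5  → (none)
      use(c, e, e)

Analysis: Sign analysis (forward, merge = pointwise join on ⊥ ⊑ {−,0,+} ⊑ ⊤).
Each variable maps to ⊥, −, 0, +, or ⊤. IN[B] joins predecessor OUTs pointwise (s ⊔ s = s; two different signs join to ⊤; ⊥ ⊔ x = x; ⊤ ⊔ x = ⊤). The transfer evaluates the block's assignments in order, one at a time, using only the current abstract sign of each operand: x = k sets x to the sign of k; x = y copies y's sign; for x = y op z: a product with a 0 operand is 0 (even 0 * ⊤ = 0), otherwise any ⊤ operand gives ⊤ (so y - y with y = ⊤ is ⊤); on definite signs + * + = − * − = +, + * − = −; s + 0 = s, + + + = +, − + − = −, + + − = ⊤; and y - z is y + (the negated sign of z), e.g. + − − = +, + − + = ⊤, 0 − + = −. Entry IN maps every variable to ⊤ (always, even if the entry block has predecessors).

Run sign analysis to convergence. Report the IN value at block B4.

Converged values:
  B0: | IN=(all ⊤) | OUT={a:+, f:-; rest ⊤}
  B1: | IN={a:+, f:-; rest ⊤} | OUT={a:+, e:-, f:-; rest ⊤}
  B2: | IN={a:+, f:-; rest ⊤} | OUT={a:+, f:-; rest ⊤}
  B3: | IN={a:+, f:-; rest ⊤} | OUT={a:+, f:-; rest ⊤}
  B4: | IN={a:+, f:-; rest ⊤} | OUT={a:+, f:-; rest ⊤}
  B5: | IN={a:+, f:-; rest ⊤} | OUT={a:+, f:-; rest ⊤}

Merge at B4: IN[B4] = OUT[B3] = {a: +, b: ⊤, c: ⊤, d: ⊤, e: ⊤, f: -}

Answer: {a: +, b: ⊤, c: ⊤, d: ⊤, e: ⊤, f: -}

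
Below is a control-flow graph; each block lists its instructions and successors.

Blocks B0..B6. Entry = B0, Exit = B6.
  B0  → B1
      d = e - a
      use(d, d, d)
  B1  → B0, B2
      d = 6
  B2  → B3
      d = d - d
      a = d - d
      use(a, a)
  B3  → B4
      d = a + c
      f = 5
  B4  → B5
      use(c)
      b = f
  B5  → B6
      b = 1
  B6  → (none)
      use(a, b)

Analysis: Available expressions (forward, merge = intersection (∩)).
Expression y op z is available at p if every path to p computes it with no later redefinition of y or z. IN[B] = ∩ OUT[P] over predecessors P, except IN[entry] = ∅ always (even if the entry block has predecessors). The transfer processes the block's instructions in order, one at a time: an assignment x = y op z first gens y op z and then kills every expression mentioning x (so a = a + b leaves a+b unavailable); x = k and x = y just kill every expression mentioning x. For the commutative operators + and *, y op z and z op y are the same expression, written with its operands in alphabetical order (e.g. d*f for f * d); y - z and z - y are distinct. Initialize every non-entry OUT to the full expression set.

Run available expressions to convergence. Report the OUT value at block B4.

Answer: {a+c}

Derivation:
Fixpoint table:
  B0:  IN={}  OUT={e-a}
  B1:  IN={e-a}  OUT={e-a}
  B2:  IN={e-a}  OUT={d-d}
  B3:  IN={d-d}  OUT={a+c}
  B4:  IN={a+c}  OUT={a+c}
  B5:  IN={a+c}  OUT={a+c}
  B6:  IN={a+c}  OUT={a+c}

Merge at B4: IN[B4] = OUT[B3] = {a+c}
Applying B4's transfer function to that IN value gives OUT[B4] (row B4 above).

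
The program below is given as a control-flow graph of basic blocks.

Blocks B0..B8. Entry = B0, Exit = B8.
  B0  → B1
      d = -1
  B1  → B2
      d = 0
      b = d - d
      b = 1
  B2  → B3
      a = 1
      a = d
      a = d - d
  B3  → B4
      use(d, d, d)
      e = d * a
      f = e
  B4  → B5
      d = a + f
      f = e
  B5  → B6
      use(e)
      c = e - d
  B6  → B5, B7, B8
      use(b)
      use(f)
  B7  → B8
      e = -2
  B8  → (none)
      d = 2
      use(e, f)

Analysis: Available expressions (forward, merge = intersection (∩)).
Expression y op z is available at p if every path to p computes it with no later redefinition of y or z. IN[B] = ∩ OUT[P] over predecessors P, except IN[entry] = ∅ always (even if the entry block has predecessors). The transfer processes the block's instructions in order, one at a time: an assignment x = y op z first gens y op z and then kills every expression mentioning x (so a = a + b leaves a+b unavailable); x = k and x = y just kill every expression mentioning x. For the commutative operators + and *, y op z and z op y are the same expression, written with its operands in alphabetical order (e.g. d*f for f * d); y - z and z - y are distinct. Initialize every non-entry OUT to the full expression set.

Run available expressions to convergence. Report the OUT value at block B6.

Fixpoint table:
  B0:   IN={}   OUT={}
  B1:   IN={}   OUT={d-d}
  B2:   IN={d-d}   OUT={d-d}
  B3:   IN={d-d}   OUT={a*d, d-d}
  B4:   IN={a*d, d-d}   OUT={}
  B5:   IN={}   OUT={e-d}
  B6:   IN={e-d}   OUT={e-d}
  B7:   IN={e-d}   OUT={}
  B8:   IN={}   OUT={}

Merge at B6: IN[B6] = OUT[B5] = {e-d}
Applying B6's transfer function to that IN value gives OUT[B6] (row B6 above).

Answer: {e-d}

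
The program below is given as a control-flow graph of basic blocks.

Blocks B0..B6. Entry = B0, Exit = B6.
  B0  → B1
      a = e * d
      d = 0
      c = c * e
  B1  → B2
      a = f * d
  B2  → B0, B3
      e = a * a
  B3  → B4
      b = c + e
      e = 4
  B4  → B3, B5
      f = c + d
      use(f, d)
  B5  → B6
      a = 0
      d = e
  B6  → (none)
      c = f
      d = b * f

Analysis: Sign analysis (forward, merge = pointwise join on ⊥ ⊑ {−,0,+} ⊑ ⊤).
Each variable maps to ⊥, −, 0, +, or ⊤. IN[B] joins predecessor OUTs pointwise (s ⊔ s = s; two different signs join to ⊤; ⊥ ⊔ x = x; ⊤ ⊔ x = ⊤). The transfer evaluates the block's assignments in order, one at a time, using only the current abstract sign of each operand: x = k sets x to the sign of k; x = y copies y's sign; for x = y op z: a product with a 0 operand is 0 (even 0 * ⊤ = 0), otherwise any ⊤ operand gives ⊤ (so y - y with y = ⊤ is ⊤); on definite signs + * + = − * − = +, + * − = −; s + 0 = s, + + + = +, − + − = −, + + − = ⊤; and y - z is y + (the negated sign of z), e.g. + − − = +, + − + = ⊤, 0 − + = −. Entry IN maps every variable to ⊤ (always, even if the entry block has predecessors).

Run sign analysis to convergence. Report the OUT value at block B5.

Answer: {a: 0, b: ⊤, c: ⊤, d: +, e: +, f: ⊤}

Working:
Per-block solution:
  B0:   IN=(all ⊤)   OUT={d:0; rest ⊤}
  B1:   IN={d:0; rest ⊤}   OUT={a:0, d:0; rest ⊤}
  B2:   IN={a:0, d:0; rest ⊤}   OUT={a:0, d:0, e:0; rest ⊤}
  B3:   IN={a:0, d:0; rest ⊤}   OUT={a:0, d:0, e:+; rest ⊤}
  B4:   IN={a:0, d:0, e:+; rest ⊤}   OUT={a:0, d:0, e:+; rest ⊤}
  B5:   IN={a:0, d:0, e:+; rest ⊤}   OUT={a:0, d:+, e:+; rest ⊤}
  B6:   IN={a:0, d:+, e:+; rest ⊤}   OUT={a:0, e:+; rest ⊤}

Merge at B5: IN[B5] = OUT[B4] = {a: 0, b: ⊤, c: ⊤, d: 0, e: +, f: ⊤}
Applying B5's transfer function to that IN value gives OUT[B5] (row B5 above).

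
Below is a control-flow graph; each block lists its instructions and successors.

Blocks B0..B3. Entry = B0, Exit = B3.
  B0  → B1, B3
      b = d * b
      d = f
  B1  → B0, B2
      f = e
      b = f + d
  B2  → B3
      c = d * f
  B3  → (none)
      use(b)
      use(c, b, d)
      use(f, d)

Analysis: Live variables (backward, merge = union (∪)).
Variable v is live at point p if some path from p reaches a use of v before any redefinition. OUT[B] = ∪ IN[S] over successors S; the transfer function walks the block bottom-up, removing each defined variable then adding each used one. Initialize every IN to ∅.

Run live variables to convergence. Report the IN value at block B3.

Converged values:
  B0:  IN={b, c, d, e, f}  OUT={b, c, d, e, f}
  B1:  IN={c, d, e}  OUT={b, c, d, e, f}
  B2:  IN={b, d, f}  OUT={b, c, d, f}
  B3:  IN={b, c, d, f}  OUT={}

B3 is the boundary node: OUT[B3] = {}
Applying B3's transfer function to that OUT value gives IN[B3] (row B3 above).

Answer: {b, c, d, f}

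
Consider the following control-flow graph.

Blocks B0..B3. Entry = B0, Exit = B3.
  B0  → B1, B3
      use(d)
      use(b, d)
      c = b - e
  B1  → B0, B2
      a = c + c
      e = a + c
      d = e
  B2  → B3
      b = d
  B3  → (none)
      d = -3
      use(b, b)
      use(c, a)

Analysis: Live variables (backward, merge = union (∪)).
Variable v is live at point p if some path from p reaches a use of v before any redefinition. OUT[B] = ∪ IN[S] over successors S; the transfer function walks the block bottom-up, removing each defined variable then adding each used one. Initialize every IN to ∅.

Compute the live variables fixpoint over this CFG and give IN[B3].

Converged values:
  B0: | IN={a, b, d, e} | OUT={a, b, c}
  B1: | IN={b, c} | OUT={a, b, c, d, e}
  B2: | IN={a, c, d} | OUT={a, b, c}
  B3: | IN={a, b, c} | OUT={}

B3 is the boundary node: OUT[B3] = {}
Applying B3's transfer function to that OUT value gives IN[B3] (row B3 above).

Answer: {a, b, c}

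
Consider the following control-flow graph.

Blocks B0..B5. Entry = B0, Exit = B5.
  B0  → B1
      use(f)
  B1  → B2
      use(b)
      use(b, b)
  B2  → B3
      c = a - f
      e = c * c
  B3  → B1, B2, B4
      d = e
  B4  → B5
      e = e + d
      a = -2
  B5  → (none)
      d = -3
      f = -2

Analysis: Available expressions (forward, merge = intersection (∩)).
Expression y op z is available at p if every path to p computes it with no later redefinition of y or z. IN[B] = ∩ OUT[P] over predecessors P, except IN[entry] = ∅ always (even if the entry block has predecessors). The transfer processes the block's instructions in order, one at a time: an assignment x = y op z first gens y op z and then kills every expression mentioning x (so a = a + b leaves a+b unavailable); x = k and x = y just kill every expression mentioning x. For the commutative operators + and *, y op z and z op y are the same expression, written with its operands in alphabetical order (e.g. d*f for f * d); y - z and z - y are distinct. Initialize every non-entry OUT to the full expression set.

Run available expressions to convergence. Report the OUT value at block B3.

Per-block solution:
  B0:  IN={}  OUT={}
  B1:  IN={}  OUT={}
  B2:  IN={}  OUT={a-f, c*c}
  B3:  IN={a-f, c*c}  OUT={a-f, c*c}
  B4:  IN={a-f, c*c}  OUT={c*c}
  B5:  IN={c*c}  OUT={c*c}

Merge at B3: IN[B3] = OUT[B2] = {a-f, c*c}
Applying B3's transfer function to that IN value gives OUT[B3] (row B3 above).

Answer: {a-f, c*c}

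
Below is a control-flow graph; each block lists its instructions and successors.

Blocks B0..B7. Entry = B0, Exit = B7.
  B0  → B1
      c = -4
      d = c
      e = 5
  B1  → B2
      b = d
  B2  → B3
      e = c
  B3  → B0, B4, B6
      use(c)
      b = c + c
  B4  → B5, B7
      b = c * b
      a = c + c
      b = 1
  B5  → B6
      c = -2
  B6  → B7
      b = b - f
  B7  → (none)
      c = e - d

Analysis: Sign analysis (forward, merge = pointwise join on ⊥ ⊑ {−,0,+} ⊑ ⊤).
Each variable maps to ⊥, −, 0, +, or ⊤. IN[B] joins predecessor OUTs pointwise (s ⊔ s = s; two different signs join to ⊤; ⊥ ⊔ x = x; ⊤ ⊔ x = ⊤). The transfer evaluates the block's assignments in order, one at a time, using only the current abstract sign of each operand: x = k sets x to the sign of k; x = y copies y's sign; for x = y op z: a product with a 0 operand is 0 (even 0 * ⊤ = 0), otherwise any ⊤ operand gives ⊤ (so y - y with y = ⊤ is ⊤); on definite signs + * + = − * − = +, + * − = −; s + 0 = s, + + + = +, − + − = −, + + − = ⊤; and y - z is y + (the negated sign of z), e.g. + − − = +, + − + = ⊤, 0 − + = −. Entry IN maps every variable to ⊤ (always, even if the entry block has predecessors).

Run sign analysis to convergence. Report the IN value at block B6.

Per-block solution:
  B0: | IN=(all ⊤) | OUT={c:-, d:-, e:+; rest ⊤}
  B1: | IN={c:-, d:-, e:+; rest ⊤} | OUT={b:-, c:-, d:-, e:+; rest ⊤}
  B2: | IN={b:-, c:-, d:-, e:+; rest ⊤} | OUT={b:-, c:-, d:-, e:-; rest ⊤}
  B3: | IN={b:-, c:-, d:-, e:-; rest ⊤} | OUT={b:-, c:-, d:-, e:-; rest ⊤}
  B4: | IN={b:-, c:-, d:-, e:-; rest ⊤} | OUT={a:-, b:+, c:-, d:-, e:-; rest ⊤}
  B5: | IN={a:-, b:+, c:-, d:-, e:-; rest ⊤} | OUT={a:-, b:+, c:-, d:-, e:-; rest ⊤}
  B6: | IN={c:-, d:-, e:-; rest ⊤} | OUT={c:-, d:-, e:-; rest ⊤}
  B7: | IN={c:-, d:-, e:-; rest ⊤} | OUT={d:-, e:-; rest ⊤}

Merge at B6: IN[B6] = OUT[B3] ⊔ OUT[B5] = {a: ⊤, b: ⊤, c: -, d: -, e: -, f: ⊤}

Answer: {a: ⊤, b: ⊤, c: -, d: -, e: -, f: ⊤}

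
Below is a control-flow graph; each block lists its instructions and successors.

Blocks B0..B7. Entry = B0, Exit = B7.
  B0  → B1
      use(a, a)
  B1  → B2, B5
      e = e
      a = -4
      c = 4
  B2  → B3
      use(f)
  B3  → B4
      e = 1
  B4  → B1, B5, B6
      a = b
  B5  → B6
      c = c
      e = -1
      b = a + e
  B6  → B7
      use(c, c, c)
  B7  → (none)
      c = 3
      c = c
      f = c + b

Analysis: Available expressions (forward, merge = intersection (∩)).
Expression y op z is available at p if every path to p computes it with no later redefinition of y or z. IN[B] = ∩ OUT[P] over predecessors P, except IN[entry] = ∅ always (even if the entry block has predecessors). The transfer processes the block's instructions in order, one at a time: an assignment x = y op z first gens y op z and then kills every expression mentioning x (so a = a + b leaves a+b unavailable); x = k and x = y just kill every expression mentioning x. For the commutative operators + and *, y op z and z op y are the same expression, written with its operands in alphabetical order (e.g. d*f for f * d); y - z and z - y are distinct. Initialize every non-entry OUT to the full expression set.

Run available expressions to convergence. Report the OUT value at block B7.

Fixpoint table:
  B0:  IN={}  OUT={}
  B1:  IN={}  OUT={}
  B2:  IN={}  OUT={}
  B3:  IN={}  OUT={}
  B4:  IN={}  OUT={}
  B5:  IN={}  OUT={a+e}
  B6:  IN={}  OUT={}
  B7:  IN={}  OUT={b+c}

Merge at B7: IN[B7] = OUT[B6] = {}
Applying B7's transfer function to that IN value gives OUT[B7] (row B7 above).

Answer: {b+c}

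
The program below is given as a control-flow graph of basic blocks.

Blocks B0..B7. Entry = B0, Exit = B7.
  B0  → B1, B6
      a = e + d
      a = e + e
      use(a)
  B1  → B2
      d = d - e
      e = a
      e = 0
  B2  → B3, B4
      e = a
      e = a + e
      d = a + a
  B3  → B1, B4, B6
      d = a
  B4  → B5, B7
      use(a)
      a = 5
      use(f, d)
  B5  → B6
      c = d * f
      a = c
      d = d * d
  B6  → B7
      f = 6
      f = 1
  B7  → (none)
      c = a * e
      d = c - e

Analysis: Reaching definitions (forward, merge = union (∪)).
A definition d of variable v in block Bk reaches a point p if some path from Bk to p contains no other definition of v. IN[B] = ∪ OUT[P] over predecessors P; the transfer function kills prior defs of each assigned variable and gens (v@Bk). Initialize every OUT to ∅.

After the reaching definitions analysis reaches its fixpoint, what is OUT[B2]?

Answer: {a@B0, d@B2, e@B2}

Working:
Converged values:
  B0:  IN={}  OUT={a@B0}
  B1:  IN={a@B0, d@B3, e@B2}  OUT={a@B0, d@B1, e@B1}
  B2:  IN={a@B0, d@B1, e@B1}  OUT={a@B0, d@B2, e@B2}
  B3:  IN={a@B0, d@B2, e@B2}  OUT={a@B0, d@B3, e@B2}
  B4:  IN={a@B0, d@B2, d@B3, e@B2}  OUT={a@B4, d@B2, d@B3, e@B2}
  B5:  IN={a@B4, d@B2, d@B3, e@B2}  OUT={a@B5, c@B5, d@B5, e@B2}
  B6:  IN={a@B0, a@B5, c@B5, d@B3, d@B5, e@B2}  OUT={a@B0, a@B5, c@B5, d@B3, d@B5, e@B2, f@B6}
  B7:  IN={a@B0, a@B4, a@B5, c@B5, d@B2, d@B3, d@B5, e@B2, f@B6}  OUT={a@B0, a@B4, a@B5, c@B7, d@B7, e@B2, f@B6}

Merge at B2: IN[B2] = OUT[B1] = {a@B0, d@B1, e@B1}
Applying B2's transfer function to that IN value gives OUT[B2] (row B2 above).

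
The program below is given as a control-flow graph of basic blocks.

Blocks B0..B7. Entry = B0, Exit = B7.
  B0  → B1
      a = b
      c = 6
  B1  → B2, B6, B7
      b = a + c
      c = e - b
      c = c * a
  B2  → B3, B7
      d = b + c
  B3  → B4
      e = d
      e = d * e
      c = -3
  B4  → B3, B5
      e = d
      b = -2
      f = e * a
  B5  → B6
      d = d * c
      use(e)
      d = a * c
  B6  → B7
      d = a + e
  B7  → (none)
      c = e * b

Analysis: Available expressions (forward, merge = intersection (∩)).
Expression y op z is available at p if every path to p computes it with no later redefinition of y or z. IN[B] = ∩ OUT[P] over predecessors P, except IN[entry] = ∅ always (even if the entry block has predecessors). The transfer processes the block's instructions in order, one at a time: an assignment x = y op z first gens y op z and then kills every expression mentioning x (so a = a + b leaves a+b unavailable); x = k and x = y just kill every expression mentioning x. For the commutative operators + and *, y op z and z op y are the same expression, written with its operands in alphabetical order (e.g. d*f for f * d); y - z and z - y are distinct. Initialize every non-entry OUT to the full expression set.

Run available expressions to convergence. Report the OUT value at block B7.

Answer: {b*e}

Working:
Fixpoint table:
  B0: | IN={} | OUT={}
  B1: | IN={} | OUT={e-b}
  B2: | IN={e-b} | OUT={b+c, e-b}
  B3: | IN={} | OUT={}
  B4: | IN={} | OUT={a*e}
  B5: | IN={a*e} | OUT={a*c, a*e}
  B6: | IN={} | OUT={a+e}
  B7: | IN={} | OUT={b*e}

Merge at B7: IN[B7] = OUT[B1] ∩ OUT[B2] ∩ OUT[B6] = {}
Applying B7's transfer function to that IN value gives OUT[B7] (row B7 above).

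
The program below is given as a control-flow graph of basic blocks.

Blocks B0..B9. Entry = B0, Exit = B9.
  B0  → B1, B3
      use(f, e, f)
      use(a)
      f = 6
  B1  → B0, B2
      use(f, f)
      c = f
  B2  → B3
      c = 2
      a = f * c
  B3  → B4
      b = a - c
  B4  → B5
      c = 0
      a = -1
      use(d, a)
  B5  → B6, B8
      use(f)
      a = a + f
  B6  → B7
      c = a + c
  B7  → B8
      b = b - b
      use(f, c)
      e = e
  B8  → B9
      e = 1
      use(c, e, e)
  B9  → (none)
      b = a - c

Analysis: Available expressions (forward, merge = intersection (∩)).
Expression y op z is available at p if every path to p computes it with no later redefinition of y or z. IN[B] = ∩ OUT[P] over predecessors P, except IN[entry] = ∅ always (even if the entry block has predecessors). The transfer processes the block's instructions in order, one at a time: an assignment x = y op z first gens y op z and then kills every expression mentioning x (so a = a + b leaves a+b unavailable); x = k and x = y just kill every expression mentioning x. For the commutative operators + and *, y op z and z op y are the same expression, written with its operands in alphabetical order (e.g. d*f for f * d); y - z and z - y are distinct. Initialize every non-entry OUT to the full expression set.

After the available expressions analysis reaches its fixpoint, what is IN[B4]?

Converged values:
  B0:   IN={}   OUT={}
  B1:   IN={}   OUT={}
  B2:   IN={}   OUT={c*f}
  B3:   IN={}   OUT={a-c}
  B4:   IN={a-c}   OUT={}
  B5:   IN={}   OUT={}
  B6:   IN={}   OUT={}
  B7:   IN={}   OUT={}
  B8:   IN={}   OUT={}
  B9:   IN={}   OUT={a-c}

Merge at B4: IN[B4] = OUT[B3] = {a-c}

Answer: {a-c}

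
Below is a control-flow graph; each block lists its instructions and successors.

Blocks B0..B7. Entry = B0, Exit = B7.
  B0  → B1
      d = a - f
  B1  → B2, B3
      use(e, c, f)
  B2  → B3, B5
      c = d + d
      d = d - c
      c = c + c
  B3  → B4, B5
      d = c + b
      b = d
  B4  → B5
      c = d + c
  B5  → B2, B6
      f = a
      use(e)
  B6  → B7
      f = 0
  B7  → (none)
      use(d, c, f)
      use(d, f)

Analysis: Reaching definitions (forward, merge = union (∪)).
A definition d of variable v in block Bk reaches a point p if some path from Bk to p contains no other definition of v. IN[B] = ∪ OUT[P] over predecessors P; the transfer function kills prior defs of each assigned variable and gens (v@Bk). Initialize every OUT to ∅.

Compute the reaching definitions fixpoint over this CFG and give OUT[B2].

Answer: {b@B3, c@B2, d@B2, f@B5}

Derivation:
Fixpoint table:
  B0:  IN={}  OUT={d@B0}
  B1:  IN={d@B0}  OUT={d@B0}
  B2:  IN={b@B3, c@B2, c@B4, d@B0, d@B2, d@B3, f@B5}  OUT={b@B3, c@B2, d@B2, f@B5}
  B3:  IN={b@B3, c@B2, d@B0, d@B2, f@B5}  OUT={b@B3, c@B2, d@B3, f@B5}
  B4:  IN={b@B3, c@B2, d@B3, f@B5}  OUT={b@B3, c@B4, d@B3, f@B5}
  B5:  IN={b@B3, c@B2, c@B4, d@B2, d@B3, f@B5}  OUT={b@B3, c@B2, c@B4, d@B2, d@B3, f@B5}
  B6:  IN={b@B3, c@B2, c@B4, d@B2, d@B3, f@B5}  OUT={b@B3, c@B2, c@B4, d@B2, d@B3, f@B6}
  B7:  IN={b@B3, c@B2, c@B4, d@B2, d@B3, f@B6}  OUT={b@B3, c@B2, c@B4, d@B2, d@B3, f@B6}

Merge at B2: IN[B2] = OUT[B1] ⊔ OUT[B5] = {b@B3, c@B2, c@B4, d@B0, d@B2, d@B3, f@B5}
Applying B2's transfer function to that IN value gives OUT[B2] (row B2 above).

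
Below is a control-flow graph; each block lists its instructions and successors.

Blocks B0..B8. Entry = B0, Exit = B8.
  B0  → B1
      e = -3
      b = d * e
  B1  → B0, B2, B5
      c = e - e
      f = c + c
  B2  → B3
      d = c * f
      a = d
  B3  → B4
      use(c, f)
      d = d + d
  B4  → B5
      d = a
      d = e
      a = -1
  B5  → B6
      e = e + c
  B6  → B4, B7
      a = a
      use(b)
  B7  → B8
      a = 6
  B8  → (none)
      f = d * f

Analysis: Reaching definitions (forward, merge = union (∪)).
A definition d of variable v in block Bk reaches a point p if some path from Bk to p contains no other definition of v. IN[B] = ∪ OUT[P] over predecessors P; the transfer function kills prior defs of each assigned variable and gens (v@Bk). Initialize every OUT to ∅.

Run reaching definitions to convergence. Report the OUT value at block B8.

Fixpoint table:
  B0:  IN={b@B0, c@B1, e@B0, f@B1}  OUT={b@B0, c@B1, e@B0, f@B1}
  B1:  IN={b@B0, c@B1, e@B0, f@B1}  OUT={b@B0, c@B1, e@B0, f@B1}
  B2:  IN={b@B0, c@B1, e@B0, f@B1}  OUT={a@B2, b@B0, c@B1, d@B2, e@B0, f@B1}
  B3:  IN={a@B2, b@B0, c@B1, d@B2, e@B0, f@B1}  OUT={a@B2, b@B0, c@B1, d@B3, e@B0, f@B1}
  B4:  IN={a@B2, a@B6, b@B0, c@B1, d@B3, d@B4, e@B0, e@B5, f@B1}  OUT={a@B4, b@B0, c@B1, d@B4, e@B0, e@B5, f@B1}
  B5:  IN={a@B4, b@B0, c@B1, d@B4, e@B0, e@B5, f@B1}  OUT={a@B4, b@B0, c@B1, d@B4, e@B5, f@B1}
  B6:  IN={a@B4, b@B0, c@B1, d@B4, e@B5, f@B1}  OUT={a@B6, b@B0, c@B1, d@B4, e@B5, f@B1}
  B7:  IN={a@B6, b@B0, c@B1, d@B4, e@B5, f@B1}  OUT={a@B7, b@B0, c@B1, d@B4, e@B5, f@B1}
  B8:  IN={a@B7, b@B0, c@B1, d@B4, e@B5, f@B1}  OUT={a@B7, b@B0, c@B1, d@B4, e@B5, f@B8}

Merge at B8: IN[B8] = OUT[B7] = {a@B7, b@B0, c@B1, d@B4, e@B5, f@B1}
Applying B8's transfer function to that IN value gives OUT[B8] (row B8 above).

Answer: {a@B7, b@B0, c@B1, d@B4, e@B5, f@B8}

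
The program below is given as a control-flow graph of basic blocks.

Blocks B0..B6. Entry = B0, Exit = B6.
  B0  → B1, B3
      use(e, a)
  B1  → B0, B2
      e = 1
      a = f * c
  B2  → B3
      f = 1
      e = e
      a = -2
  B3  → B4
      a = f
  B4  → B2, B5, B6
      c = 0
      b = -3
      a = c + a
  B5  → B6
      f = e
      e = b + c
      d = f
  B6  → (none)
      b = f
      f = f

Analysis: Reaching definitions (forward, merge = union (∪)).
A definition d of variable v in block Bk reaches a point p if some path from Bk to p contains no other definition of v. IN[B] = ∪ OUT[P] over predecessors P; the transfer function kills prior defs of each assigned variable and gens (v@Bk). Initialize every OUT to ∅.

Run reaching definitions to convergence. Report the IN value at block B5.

Answer: {a@B4, b@B4, c@B4, e@B1, e@B2, f@B2}

Trace:
Converged values:
  B0:  IN={a@B1, e@B1}  OUT={a@B1, e@B1}
  B1:  IN={a@B1, e@B1}  OUT={a@B1, e@B1}
  B2:  IN={a@B1, a@B4, b@B4, c@B4, e@B1, e@B2, f@B2}  OUT={a@B2, b@B4, c@B4, e@B2, f@B2}
  B3:  IN={a@B1, a@B2, b@B4, c@B4, e@B1, e@B2, f@B2}  OUT={a@B3, b@B4, c@B4, e@B1, e@B2, f@B2}
  B4:  IN={a@B3, b@B4, c@B4, e@B1, e@B2, f@B2}  OUT={a@B4, b@B4, c@B4, e@B1, e@B2, f@B2}
  B5:  IN={a@B4, b@B4, c@B4, e@B1, e@B2, f@B2}  OUT={a@B4, b@B4, c@B4, d@B5, e@B5, f@B5}
  B6:  IN={a@B4, b@B4, c@B4, d@B5, e@B1, e@B2, e@B5, f@B2, f@B5}  OUT={a@B4, b@B6, c@B4, d@B5, e@B1, e@B2, e@B5, f@B6}

Merge at B5: IN[B5] = OUT[B4] = {a@B4, b@B4, c@B4, e@B1, e@B2, f@B2}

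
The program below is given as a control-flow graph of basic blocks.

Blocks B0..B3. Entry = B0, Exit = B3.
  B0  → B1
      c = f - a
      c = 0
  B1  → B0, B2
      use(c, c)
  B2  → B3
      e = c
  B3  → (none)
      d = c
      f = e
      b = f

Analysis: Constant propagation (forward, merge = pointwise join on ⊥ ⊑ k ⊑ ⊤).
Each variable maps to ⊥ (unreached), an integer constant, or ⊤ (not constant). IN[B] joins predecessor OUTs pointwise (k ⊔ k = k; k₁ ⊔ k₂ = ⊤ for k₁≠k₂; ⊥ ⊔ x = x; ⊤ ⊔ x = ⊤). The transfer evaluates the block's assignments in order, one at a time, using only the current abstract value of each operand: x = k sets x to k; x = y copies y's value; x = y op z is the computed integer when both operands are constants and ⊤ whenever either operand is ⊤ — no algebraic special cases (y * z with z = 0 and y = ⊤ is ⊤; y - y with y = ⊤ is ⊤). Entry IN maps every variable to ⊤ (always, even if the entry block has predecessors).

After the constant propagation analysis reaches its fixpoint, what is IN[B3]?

Converged values:
  B0:  IN=(all ⊤)  OUT={c:0; rest ⊤}
  B1:  IN={c:0; rest ⊤}  OUT={c:0; rest ⊤}
  B2:  IN={c:0; rest ⊤}  OUT={c:0, e:0; rest ⊤}
  B3:  IN={c:0, e:0; rest ⊤}  OUT={b:0, c:0, d:0, e:0, f:0; rest ⊤}

Merge at B3: IN[B3] = OUT[B2] = {a: ⊤, b: ⊤, c: 0, d: ⊤, e: 0, f: ⊤}

Answer: {a: ⊤, b: ⊤, c: 0, d: ⊤, e: 0, f: ⊤}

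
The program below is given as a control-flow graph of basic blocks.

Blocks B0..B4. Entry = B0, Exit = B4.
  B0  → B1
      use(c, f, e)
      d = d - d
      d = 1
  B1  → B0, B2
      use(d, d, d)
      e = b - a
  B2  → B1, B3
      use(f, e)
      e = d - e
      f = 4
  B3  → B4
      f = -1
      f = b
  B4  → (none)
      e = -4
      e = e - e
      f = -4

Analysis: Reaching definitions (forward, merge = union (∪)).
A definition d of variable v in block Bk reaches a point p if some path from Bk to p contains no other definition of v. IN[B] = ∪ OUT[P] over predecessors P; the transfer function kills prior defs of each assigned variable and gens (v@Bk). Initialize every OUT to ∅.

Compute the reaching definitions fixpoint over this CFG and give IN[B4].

Answer: {d@B0, e@B2, f@B3}

Derivation:
Fixpoint table:
  B0:  IN={d@B0, e@B1, f@B2}  OUT={d@B0, e@B1, f@B2}
  B1:  IN={d@B0, e@B1, e@B2, f@B2}  OUT={d@B0, e@B1, f@B2}
  B2:  IN={d@B0, e@B1, f@B2}  OUT={d@B0, e@B2, f@B2}
  B3:  IN={d@B0, e@B2, f@B2}  OUT={d@B0, e@B2, f@B3}
  B4:  IN={d@B0, e@B2, f@B3}  OUT={d@B0, e@B4, f@B4}

Merge at B4: IN[B4] = OUT[B3] = {d@B0, e@B2, f@B3}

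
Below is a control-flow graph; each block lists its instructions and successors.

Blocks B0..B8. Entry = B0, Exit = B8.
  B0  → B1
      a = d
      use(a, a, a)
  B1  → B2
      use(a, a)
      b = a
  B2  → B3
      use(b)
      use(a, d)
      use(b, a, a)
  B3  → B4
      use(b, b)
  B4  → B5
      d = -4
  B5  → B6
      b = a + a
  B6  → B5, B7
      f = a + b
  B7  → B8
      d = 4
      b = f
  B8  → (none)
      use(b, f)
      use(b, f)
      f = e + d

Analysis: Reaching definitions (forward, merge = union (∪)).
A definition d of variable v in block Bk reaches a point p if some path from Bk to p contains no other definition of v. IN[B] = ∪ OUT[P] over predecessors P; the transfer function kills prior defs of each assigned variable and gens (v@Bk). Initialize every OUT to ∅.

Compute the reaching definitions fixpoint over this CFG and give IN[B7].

Answer: {a@B0, b@B5, d@B4, f@B6}

Working:
Fixpoint table:
  B0:   IN={}   OUT={a@B0}
  B1:   IN={a@B0}   OUT={a@B0, b@B1}
  B2:   IN={a@B0, b@B1}   OUT={a@B0, b@B1}
  B3:   IN={a@B0, b@B1}   OUT={a@B0, b@B1}
  B4:   IN={a@B0, b@B1}   OUT={a@B0, b@B1, d@B4}
  B5:   IN={a@B0, b@B1, b@B5, d@B4, f@B6}   OUT={a@B0, b@B5, d@B4, f@B6}
  B6:   IN={a@B0, b@B5, d@B4, f@B6}   OUT={a@B0, b@B5, d@B4, f@B6}
  B7:   IN={a@B0, b@B5, d@B4, f@B6}   OUT={a@B0, b@B7, d@B7, f@B6}
  B8:   IN={a@B0, b@B7, d@B7, f@B6}   OUT={a@B0, b@B7, d@B7, f@B8}

Merge at B7: IN[B7] = OUT[B6] = {a@B0, b@B5, d@B4, f@B6}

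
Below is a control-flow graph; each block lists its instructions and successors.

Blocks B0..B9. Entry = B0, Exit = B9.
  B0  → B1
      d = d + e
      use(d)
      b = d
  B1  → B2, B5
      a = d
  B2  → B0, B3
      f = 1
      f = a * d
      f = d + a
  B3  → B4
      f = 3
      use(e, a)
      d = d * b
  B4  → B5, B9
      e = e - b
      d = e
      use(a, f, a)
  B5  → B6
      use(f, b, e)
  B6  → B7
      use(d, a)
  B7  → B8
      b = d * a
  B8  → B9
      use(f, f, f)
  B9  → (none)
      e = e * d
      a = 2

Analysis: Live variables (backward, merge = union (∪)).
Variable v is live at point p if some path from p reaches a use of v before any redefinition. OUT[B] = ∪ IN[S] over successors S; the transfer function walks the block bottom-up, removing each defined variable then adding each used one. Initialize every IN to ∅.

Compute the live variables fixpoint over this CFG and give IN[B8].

Answer: {d, e, f}

Working:
Fixpoint table:
  B0:  IN={d, e, f}  OUT={b, d, e, f}
  B1:  IN={b, d, e, f}  OUT={a, b, d, e, f}
  B2:  IN={a, b, d, e}  OUT={a, b, d, e, f}
  B3:  IN={a, b, d, e}  OUT={a, b, e, f}
  B4:  IN={a, b, e, f}  OUT={a, b, d, e, f}
  B5:  IN={a, b, d, e, f}  OUT={a, d, e, f}
  B6:  IN={a, d, e, f}  OUT={a, d, e, f}
  B7:  IN={a, d, e, f}  OUT={d, e, f}
  B8:  IN={d, e, f}  OUT={d, e}
  B9:  IN={d, e}  OUT={}

Merge at B8: OUT[B8] = IN[B9] = {d, e}
Applying B8's transfer function to that OUT value gives IN[B8] (row B8 above).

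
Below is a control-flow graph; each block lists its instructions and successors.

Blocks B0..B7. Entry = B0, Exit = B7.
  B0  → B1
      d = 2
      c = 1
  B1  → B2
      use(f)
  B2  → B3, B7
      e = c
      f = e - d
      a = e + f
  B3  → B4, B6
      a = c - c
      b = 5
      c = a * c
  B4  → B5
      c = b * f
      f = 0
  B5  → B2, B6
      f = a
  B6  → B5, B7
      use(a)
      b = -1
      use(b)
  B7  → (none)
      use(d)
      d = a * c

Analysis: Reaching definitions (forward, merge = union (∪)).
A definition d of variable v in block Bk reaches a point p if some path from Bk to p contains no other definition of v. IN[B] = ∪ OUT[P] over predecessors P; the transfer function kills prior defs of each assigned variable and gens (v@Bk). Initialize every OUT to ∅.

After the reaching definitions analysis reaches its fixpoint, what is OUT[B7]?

Per-block solution:
  B0: | IN={} | OUT={c@B0, d@B0}
  B1: | IN={c@B0, d@B0} | OUT={c@B0, d@B0}
  B2: | IN={a@B3, b@B3, b@B6, c@B0, c@B3, c@B4, d@B0, e@B2, f@B5} | OUT={a@B2, b@B3, b@B6, c@B0, c@B3, c@B4, d@B0, e@B2, f@B2}
  B3: | IN={a@B2, b@B3, b@B6, c@B0, c@B3, c@B4, d@B0, e@B2, f@B2} | OUT={a@B3, b@B3, c@B3, d@B0, e@B2, f@B2}
  B4: | IN={a@B3, b@B3, c@B3, d@B0, e@B2, f@B2} | OUT={a@B3, b@B3, c@B4, d@B0, e@B2, f@B4}
  B5: | IN={a@B3, b@B3, b@B6, c@B3, c@B4, d@B0, e@B2, f@B2, f@B4, f@B5} | OUT={a@B3, b@B3, b@B6, c@B3, c@B4, d@B0, e@B2, f@B5}
  B6: | IN={a@B3, b@B3, b@B6, c@B3, c@B4, d@B0, e@B2, f@B2, f@B5} | OUT={a@B3, b@B6, c@B3, c@B4, d@B0, e@B2, f@B2, f@B5}
  B7: | IN={a@B2, a@B3, b@B3, b@B6, c@B0, c@B3, c@B4, d@B0, e@B2, f@B2, f@B5} | OUT={a@B2, a@B3, b@B3, b@B6, c@B0, c@B3, c@B4, d@B7, e@B2, f@B2, f@B5}

Merge at B7: IN[B7] = OUT[B2] ⊔ OUT[B6] = {a@B2, a@B3, b@B3, b@B6, c@B0, c@B3, c@B4, d@B0, e@B2, f@B2, f@B5}
Applying B7's transfer function to that IN value gives OUT[B7] (row B7 above).

Answer: {a@B2, a@B3, b@B3, b@B6, c@B0, c@B3, c@B4, d@B7, e@B2, f@B2, f@B5}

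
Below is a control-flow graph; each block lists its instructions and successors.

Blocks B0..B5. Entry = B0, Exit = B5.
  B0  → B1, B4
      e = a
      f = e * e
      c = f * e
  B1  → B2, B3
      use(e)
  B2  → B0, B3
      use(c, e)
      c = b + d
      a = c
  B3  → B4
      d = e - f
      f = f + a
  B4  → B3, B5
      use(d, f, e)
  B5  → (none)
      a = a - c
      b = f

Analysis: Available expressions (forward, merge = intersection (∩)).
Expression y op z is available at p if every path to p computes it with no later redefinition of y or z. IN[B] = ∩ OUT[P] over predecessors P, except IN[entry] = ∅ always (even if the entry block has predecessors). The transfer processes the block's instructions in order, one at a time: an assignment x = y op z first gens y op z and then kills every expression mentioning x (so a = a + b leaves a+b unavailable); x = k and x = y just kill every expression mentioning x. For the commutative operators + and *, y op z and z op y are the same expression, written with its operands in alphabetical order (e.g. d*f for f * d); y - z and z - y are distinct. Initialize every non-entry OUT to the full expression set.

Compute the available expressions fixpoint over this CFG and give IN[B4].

Per-block solution:
  B0: | IN={} | OUT={e*e, e*f}
  B1: | IN={e*e, e*f} | OUT={e*e, e*f}
  B2: | IN={e*e, e*f} | OUT={b+d, e*e, e*f}
  B3: | IN={e*e} | OUT={e*e}
  B4: | IN={e*e} | OUT={e*e}
  B5: | IN={e*e} | OUT={e*e}

Merge at B4: IN[B4] = OUT[B0] ∩ OUT[B3] = {e*e}

Answer: {e*e}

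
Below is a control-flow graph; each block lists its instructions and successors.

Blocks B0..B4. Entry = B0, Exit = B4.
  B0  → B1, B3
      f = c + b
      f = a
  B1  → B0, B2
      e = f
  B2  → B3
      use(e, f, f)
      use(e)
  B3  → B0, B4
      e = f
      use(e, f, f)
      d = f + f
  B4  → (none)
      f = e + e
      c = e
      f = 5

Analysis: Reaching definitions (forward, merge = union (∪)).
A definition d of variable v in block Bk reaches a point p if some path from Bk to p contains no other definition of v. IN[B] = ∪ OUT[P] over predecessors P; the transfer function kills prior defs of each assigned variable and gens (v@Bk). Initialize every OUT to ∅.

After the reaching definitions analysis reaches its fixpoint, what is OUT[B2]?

Fixpoint table:
  B0: | IN={d@B3, e@B1, e@B3, f@B0} | OUT={d@B3, e@B1, e@B3, f@B0}
  B1: | IN={d@B3, e@B1, e@B3, f@B0} | OUT={d@B3, e@B1, f@B0}
  B2: | IN={d@B3, e@B1, f@B0} | OUT={d@B3, e@B1, f@B0}
  B3: | IN={d@B3, e@B1, e@B3, f@B0} | OUT={d@B3, e@B3, f@B0}
  B4: | IN={d@B3, e@B3, f@B0} | OUT={c@B4, d@B3, e@B3, f@B4}

Merge at B2: IN[B2] = OUT[B1] = {d@B3, e@B1, f@B0}
Applying B2's transfer function to that IN value gives OUT[B2] (row B2 above).

Answer: {d@B3, e@B1, f@B0}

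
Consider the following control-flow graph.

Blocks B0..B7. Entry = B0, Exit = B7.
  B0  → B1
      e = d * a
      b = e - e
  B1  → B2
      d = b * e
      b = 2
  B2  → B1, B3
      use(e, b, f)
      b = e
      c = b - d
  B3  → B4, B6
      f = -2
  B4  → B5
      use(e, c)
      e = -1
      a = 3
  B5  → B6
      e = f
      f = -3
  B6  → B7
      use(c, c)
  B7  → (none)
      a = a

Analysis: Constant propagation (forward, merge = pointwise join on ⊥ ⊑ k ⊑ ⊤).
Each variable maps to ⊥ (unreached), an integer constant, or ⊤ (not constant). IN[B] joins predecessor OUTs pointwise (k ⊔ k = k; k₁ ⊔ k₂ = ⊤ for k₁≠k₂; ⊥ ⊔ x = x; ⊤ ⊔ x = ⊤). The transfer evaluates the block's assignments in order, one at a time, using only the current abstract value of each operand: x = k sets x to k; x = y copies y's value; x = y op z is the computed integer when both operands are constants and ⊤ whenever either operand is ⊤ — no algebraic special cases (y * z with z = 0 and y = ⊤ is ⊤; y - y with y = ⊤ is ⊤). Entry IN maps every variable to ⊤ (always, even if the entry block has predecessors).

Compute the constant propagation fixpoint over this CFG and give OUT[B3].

Answer: {a: ⊤, b: ⊤, c: ⊤, d: ⊤, e: ⊤, f: -2}

Trace:
Converged values:
  B0: | IN=(all ⊤) | OUT=(all ⊤)
  B1: | IN=(all ⊤) | OUT={b:2; rest ⊤}
  B2: | IN={b:2; rest ⊤} | OUT=(all ⊤)
  B3: | IN=(all ⊤) | OUT={f:-2; rest ⊤}
  B4: | IN={f:-2; rest ⊤} | OUT={a:3, e:-1, f:-2; rest ⊤}
  B5: | IN={a:3, e:-1, f:-2; rest ⊤} | OUT={a:3, e:-2, f:-3; rest ⊤}
  B6: | IN=(all ⊤) | OUT=(all ⊤)
  B7: | IN=(all ⊤) | OUT=(all ⊤)

Merge at B3: IN[B3] = OUT[B2] = {a: ⊤, b: ⊤, c: ⊤, d: ⊤, e: ⊤, f: ⊤}
Applying B3's transfer function to that IN value gives OUT[B3] (row B3 above).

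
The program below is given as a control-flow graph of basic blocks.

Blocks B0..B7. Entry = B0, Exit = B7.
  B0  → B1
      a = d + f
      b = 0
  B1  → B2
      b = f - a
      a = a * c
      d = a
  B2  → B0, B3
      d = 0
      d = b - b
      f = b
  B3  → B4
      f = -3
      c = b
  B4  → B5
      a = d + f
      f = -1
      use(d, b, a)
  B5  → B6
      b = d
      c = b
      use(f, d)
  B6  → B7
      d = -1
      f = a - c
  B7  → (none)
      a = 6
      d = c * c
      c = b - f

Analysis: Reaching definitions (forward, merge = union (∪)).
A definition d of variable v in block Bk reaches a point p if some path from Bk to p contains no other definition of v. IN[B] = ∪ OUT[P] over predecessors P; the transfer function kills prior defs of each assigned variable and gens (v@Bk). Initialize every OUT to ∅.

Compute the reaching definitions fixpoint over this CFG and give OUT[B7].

Answer: {a@B7, b@B5, c@B7, d@B7, f@B6}

Derivation:
Converged values:
  B0: | IN={a@B1, b@B1, d@B2, f@B2} | OUT={a@B0, b@B0, d@B2, f@B2}
  B1: | IN={a@B0, b@B0, d@B2, f@B2} | OUT={a@B1, b@B1, d@B1, f@B2}
  B2: | IN={a@B1, b@B1, d@B1, f@B2} | OUT={a@B1, b@B1, d@B2, f@B2}
  B3: | IN={a@B1, b@B1, d@B2, f@B2} | OUT={a@B1, b@B1, c@B3, d@B2, f@B3}
  B4: | IN={a@B1, b@B1, c@B3, d@B2, f@B3} | OUT={a@B4, b@B1, c@B3, d@B2, f@B4}
  B5: | IN={a@B4, b@B1, c@B3, d@B2, f@B4} | OUT={a@B4, b@B5, c@B5, d@B2, f@B4}
  B6: | IN={a@B4, b@B5, c@B5, d@B2, f@B4} | OUT={a@B4, b@B5, c@B5, d@B6, f@B6}
  B7: | IN={a@B4, b@B5, c@B5, d@B6, f@B6} | OUT={a@B7, b@B5, c@B7, d@B7, f@B6}

Merge at B7: IN[B7] = OUT[B6] = {a@B4, b@B5, c@B5, d@B6, f@B6}
Applying B7's transfer function to that IN value gives OUT[B7] (row B7 above).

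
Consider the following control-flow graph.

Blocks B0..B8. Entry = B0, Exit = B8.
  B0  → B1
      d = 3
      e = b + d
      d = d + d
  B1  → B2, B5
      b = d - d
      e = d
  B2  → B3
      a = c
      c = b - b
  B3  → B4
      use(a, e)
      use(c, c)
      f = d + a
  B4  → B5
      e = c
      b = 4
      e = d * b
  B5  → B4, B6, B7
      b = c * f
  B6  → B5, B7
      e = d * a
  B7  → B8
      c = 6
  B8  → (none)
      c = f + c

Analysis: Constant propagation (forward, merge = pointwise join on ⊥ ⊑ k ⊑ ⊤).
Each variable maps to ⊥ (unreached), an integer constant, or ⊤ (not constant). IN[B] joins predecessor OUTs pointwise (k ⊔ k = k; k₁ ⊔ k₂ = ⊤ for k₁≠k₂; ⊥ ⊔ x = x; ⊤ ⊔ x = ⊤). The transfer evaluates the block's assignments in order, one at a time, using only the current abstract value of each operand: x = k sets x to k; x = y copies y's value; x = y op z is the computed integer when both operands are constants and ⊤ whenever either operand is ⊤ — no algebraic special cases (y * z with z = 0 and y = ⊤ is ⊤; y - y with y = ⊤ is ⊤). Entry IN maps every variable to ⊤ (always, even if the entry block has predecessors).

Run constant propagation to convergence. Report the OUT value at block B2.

Converged values:
  B0:   IN=(all ⊤)   OUT={d:6; rest ⊤}
  B1:   IN={d:6; rest ⊤}   OUT={b:0, d:6, e:6; rest ⊤}
  B2:   IN={b:0, d:6, e:6; rest ⊤}   OUT={b:0, c:0, d:6, e:6; rest ⊤}
  B3:   IN={b:0, c:0, d:6, e:6; rest ⊤}   OUT={b:0, c:0, d:6, e:6; rest ⊤}
  B4:   IN={d:6; rest ⊤}   OUT={b:4, d:6, e:24; rest ⊤}
  B5:   IN={d:6; rest ⊤}   OUT={d:6; rest ⊤}
  B6:   IN={d:6; rest ⊤}   OUT={d:6; rest ⊤}
  B7:   IN={d:6; rest ⊤}   OUT={c:6, d:6; rest ⊤}
  B8:   IN={c:6, d:6; rest ⊤}   OUT={d:6; rest ⊤}

Merge at B2: IN[B2] = OUT[B1] = {a: ⊤, b: 0, c: ⊤, d: 6, e: 6, f: ⊤}
Applying B2's transfer function to that IN value gives OUT[B2] (row B2 above).

Answer: {a: ⊤, b: 0, c: 0, d: 6, e: 6, f: ⊤}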